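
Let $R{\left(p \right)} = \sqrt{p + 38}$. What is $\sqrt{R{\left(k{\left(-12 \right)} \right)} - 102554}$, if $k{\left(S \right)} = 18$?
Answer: $\sqrt{-102554 + 2 \sqrt{14}} \approx 320.23 i$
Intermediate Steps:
$R{\left(p \right)} = \sqrt{38 + p}$
$\sqrt{R{\left(k{\left(-12 \right)} \right)} - 102554} = \sqrt{\sqrt{38 + 18} - 102554} = \sqrt{\sqrt{56} - 102554} = \sqrt{2 \sqrt{14} - 102554} = \sqrt{-102554 + 2 \sqrt{14}}$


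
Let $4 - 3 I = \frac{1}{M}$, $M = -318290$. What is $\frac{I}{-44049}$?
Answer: $- \frac{424387}{14020356210} \approx -3.0269 \cdot 10^{-5}$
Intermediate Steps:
$I = \frac{424387}{318290}$ ($I = \frac{4}{3} - \frac{1}{3 \left(-318290\right)} = \frac{4}{3} - - \frac{1}{954870} = \frac{4}{3} + \frac{1}{954870} = \frac{424387}{318290} \approx 1.3333$)
$\frac{I}{-44049} = \frac{424387}{318290 \left(-44049\right)} = \frac{424387}{318290} \left(- \frac{1}{44049}\right) = - \frac{424387}{14020356210}$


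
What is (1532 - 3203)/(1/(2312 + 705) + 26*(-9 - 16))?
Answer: 1680469/653683 ≈ 2.5708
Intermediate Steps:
(1532 - 3203)/(1/(2312 + 705) + 26*(-9 - 16)) = -1671/(1/3017 + 26*(-25)) = -1671/(1/3017 - 650) = -1671/(-1961049/3017) = -1671*(-3017/1961049) = 1680469/653683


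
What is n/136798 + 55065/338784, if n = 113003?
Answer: 7636065037/7724162272 ≈ 0.98859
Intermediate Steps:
n/136798 + 55065/338784 = 113003/136798 + 55065/338784 = 113003*(1/136798) + 55065*(1/338784) = 113003/136798 + 18355/112928 = 7636065037/7724162272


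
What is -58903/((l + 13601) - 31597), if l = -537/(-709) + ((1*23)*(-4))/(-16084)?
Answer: 12917378059/3946340220 ≈ 3.2733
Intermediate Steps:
l = 2175584/2850889 (l = -537*(-1/709) + (23*(-4))*(-1/16084) = 537/709 - 92*(-1/16084) = 537/709 + 23/4021 = 2175584/2850889 ≈ 0.76312)
-58903/((l + 13601) - 31597) = -58903/((2175584/2850889 + 13601) - 31597) = -58903/(38777116873/2850889 - 31597) = -58903/(-51302422860/2850889) = -58903*(-2850889/51302422860) = 12917378059/3946340220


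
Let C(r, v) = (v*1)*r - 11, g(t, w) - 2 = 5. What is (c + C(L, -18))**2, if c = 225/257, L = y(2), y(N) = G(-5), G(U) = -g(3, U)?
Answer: 886848400/66049 ≈ 13427.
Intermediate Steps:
g(t, w) = 7 (g(t, w) = 2 + 5 = 7)
G(U) = -7 (G(U) = -1*7 = -7)
y(N) = -7
L = -7
C(r, v) = -11 + r*v (C(r, v) = v*r - 11 = r*v - 11 = -11 + r*v)
c = 225/257 (c = 225*(1/257) = 225/257 ≈ 0.87549)
(c + C(L, -18))**2 = (225/257 + (-11 - 7*(-18)))**2 = (225/257 + (-11 + 126))**2 = (225/257 + 115)**2 = (29780/257)**2 = 886848400/66049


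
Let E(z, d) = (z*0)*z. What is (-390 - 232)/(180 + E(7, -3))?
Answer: -311/90 ≈ -3.4556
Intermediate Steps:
E(z, d) = 0 (E(z, d) = 0*z = 0)
(-390 - 232)/(180 + E(7, -3)) = (-390 - 232)/(180 + 0) = -622/180 = -622*1/180 = -311/90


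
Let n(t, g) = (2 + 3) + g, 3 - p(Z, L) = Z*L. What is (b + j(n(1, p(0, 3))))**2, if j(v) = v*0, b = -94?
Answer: 8836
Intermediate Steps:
p(Z, L) = 3 - L*Z (p(Z, L) = 3 - Z*L = 3 - L*Z)
n(t, g) = 5 + g
j(v) = 0
(b + j(n(1, p(0, 3))))**2 = (-94 + 0)**2 = (-94)**2 = 8836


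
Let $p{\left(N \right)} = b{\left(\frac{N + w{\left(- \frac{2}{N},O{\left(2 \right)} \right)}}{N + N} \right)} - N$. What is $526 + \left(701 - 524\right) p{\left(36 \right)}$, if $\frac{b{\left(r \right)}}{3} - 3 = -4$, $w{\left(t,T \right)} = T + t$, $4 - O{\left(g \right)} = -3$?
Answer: $-6377$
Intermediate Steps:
$O{\left(g \right)} = 7$ ($O{\left(g \right)} = 4 - -3 = 4 + 3 = 7$)
$b{\left(r \right)} = -3$ ($b{\left(r \right)} = 9 + 3 \left(-4\right) = 9 - 12 = -3$)
$p{\left(N \right)} = -3 - N$
$526 + \left(701 - 524\right) p{\left(36 \right)} = 526 + \left(701 - 524\right) \left(-3 - 36\right) = 526 + 177 \left(-39\right) = 526 - 6903 = -6377$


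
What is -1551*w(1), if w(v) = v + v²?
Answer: -3102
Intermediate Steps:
-1551*w(1) = -1551*(1 + 1) = -1551*2 = -3102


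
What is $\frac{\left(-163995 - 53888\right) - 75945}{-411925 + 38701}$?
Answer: $\frac{73457}{93306} \approx 0.78727$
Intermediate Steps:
$\frac{\left(-163995 - 53888\right) - 75945}{-411925 + 38701} = \frac{\left(-163995 - 53888\right) - 75945}{-373224} = \left(-217883 - 75945\right) \left(- \frac{1}{373224}\right) = \left(-293828\right) \left(- \frac{1}{373224}\right) = \frac{73457}{93306}$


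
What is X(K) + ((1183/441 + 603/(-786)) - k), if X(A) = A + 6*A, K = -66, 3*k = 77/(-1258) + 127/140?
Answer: -47796523279/103822740 ≈ -460.37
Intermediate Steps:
k = 24831/88060 (k = (77/(-1258) + 127/140)/3 = (77*(-1/1258) + 127*(1/140))/3 = (-77/1258 + 127/140)/3 = (1/3)*(74493/88060) = 24831/88060 ≈ 0.28198)
X(A) = 7*A
X(K) + ((1183/441 + 603/(-786)) - k) = 7*(-66) + ((1183/441 + 603/(-786)) - 1*24831/88060) = -462 + ((1183*(1/441) + 603*(-1/786)) - 24831/88060) = -462 + ((169/63 - 201/262) - 24831/88060) = -462 + (31615/16506 - 24831/88060) = -462 + 169582601/103822740 = -47796523279/103822740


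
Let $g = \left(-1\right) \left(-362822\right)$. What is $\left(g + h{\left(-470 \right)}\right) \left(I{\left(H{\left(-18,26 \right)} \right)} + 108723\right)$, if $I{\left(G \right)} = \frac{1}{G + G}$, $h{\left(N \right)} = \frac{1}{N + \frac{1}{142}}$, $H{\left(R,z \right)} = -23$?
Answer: $\frac{60551162026143106}{1534997} \approx 3.9447 \cdot 10^{10}$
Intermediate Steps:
$h{\left(N \right)} = \frac{1}{\frac{1}{142} + N}$ ($h{\left(N \right)} = \frac{1}{N + \frac{1}{142}} = \frac{1}{\frac{1}{142} + N}$)
$I{\left(G \right)} = \frac{1}{2 G}$
$g = 362822$
$\left(g + h{\left(-470 \right)}\right) \left(I{\left(H{\left(-18,26 \right)} \right)} + 108723\right) = \left(362822 + \frac{142}{1 + 142 \left(-470\right)}\right) \left(\frac{1}{2 \left(-23\right)} + 108723\right) = \left(362822 + \frac{142}{1 - 66740}\right) \left(\frac{1}{2} \left(- \frac{1}{23}\right) + 108723\right) = \left(362822 + \frac{142}{-66739}\right) \left(- \frac{1}{46} + 108723\right) = \left(362822 + 142 \left(- \frac{1}{66739}\right)\right) \frac{5001257}{46} = \left(362822 - \frac{142}{66739}\right) \frac{5001257}{46} = \frac{24214377316}{66739} \cdot \frac{5001257}{46} = \frac{60551162026143106}{1534997}$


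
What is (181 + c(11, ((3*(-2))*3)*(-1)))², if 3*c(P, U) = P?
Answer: 306916/9 ≈ 34102.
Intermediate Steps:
c(P, U) = P/3
(181 + c(11, ((3*(-2))*3)*(-1)))² = (181 + (⅓)*11)² = (181 + 11/3)² = (554/3)² = 306916/9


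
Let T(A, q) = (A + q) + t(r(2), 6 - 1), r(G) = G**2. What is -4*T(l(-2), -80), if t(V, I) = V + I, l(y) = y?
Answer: 292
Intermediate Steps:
t(V, I) = I + V
T(A, q) = 9 + A + q (T(A, q) = (A + q) + ((6 - 1) + 2**2) = (A + q) + (5 + 4) = (A + q) + 9 = 9 + A + q)
-4*T(l(-2), -80) = -4*(9 - 2 - 80) = -4*(-73) = 292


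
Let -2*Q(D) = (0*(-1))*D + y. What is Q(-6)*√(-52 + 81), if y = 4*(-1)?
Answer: 2*√29 ≈ 10.770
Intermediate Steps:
y = -4
Q(D) = 2 (Q(D) = -((0*(-1))*D - 4)/2 = -(0*D - 4)/2 = -(0 - 4)/2 = -½*(-4) = 2)
Q(-6)*√(-52 + 81) = 2*√(-52 + 81) = 2*√29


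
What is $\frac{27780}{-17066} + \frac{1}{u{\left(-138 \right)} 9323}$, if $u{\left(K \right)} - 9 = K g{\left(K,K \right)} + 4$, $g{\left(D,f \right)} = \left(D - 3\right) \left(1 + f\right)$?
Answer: $- \frac{49314716210149}{30295354457221} \approx -1.6278$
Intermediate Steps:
$g{\left(D,f \right)} = \left(1 + f\right) \left(-3 + D\right)$ ($g{\left(D,f \right)} = \left(-3 + D\right) \left(1 + f\right) = \left(1 + f\right) \left(-3 + D\right)$)
$u{\left(K \right)} = 13 + K \left(-3 + K^{2} - 2 K\right)$ ($u{\left(K \right)} = 9 + \left(K \left(-3 + K - 3 K + K K\right) + 4\right) = 9 + \left(K \left(-3 + K - 3 K + K^{2}\right) + 4\right) = 9 + \left(K \left(-3 + K^{2} - 2 K\right) + 4\right) = 9 + \left(4 + K \left(-3 + K^{2} - 2 K\right)\right) = 13 + K \left(-3 + K^{2} - 2 K\right)$)
$\frac{27780}{-17066} + \frac{1}{u{\left(-138 \right)} 9323} = \frac{27780}{-17066} + \frac{1}{\left(13 - 138 \left(-3 + \left(-138\right)^{2} - -276\right)\right) 9323} = 27780 \left(- \frac{1}{17066}\right) + \frac{1}{13 - 138 \left(-3 + 19044 + 276\right)} \frac{1}{9323} = - \frac{13890}{8533} + \frac{1}{13 - 2665746} \cdot \frac{1}{9323} = - \frac{13890}{8533} + \frac{1}{-2665733} \cdot \frac{1}{9323} = - \frac{13890}{8533} - \frac{1}{24852628759} = - \frac{49314716210149}{30295354457221}$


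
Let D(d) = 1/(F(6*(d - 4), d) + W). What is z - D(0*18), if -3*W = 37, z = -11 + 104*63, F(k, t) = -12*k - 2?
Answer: 5370158/821 ≈ 6541.0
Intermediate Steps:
F(k, t) = -2 - 12*k
z = 6541 (z = -11 + 6552 = 6541)
W = -37/3 (W = -⅓*37 = -37/3 ≈ -12.333)
D(d) = 1/(821/3 - 72*d) (D(d) = 1/((-2 - 72*(d - 4)) - 37/3) = 1/((-2 - 72*(-4 + d)) - 37/3) = 1/((-2 - 12*(-24 + 6*d)) - 37/3) = 1/((-2 + (288 - 72*d)) - 37/3) = 1/((286 - 72*d) - 37/3) = 1/(821/3 - 72*d))
z - D(0*18) = 6541 - (-3)/(-821 + 216*(0*18)) = 6541 - (-3)/(-821 + 216*0) = 6541 - (-3)/(-821 + 0) = 6541 - (-3)/(-821) = 6541 - (-3)*(-1)/821 = 6541 - 1*3/821 = 6541 - 3/821 = 5370158/821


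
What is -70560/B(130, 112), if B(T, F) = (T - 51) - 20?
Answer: -70560/59 ≈ -1195.9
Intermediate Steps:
B(T, F) = -71 + T (B(T, F) = (-51 + T) - 20 = -71 + T)
-70560/B(130, 112) = -70560/(-71 + 130) = -70560/59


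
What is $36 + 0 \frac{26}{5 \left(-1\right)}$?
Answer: $36$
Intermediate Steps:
$36 + 0 \frac{26}{5 \left(-1\right)} = 36 + 0 \frac{26}{-5} = 36 + 0 \cdot 26 \left(- \frac{1}{5}\right) = 36 + 0 \left(- \frac{26}{5}\right) = 36 + 0 = 36$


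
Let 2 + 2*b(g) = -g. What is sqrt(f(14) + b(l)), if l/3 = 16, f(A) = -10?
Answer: I*sqrt(35) ≈ 5.9161*I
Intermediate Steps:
l = 48 (l = 3*16 = 48)
b(g) = -1 - g/2 (b(g) = -1 + (-g)/2 = -1 - g/2)
sqrt(f(14) + b(l)) = sqrt(-10 + (-1 - 1/2*48)) = sqrt(-10 + (-1 - 24)) = sqrt(-10 - 25) = sqrt(-35) = I*sqrt(35)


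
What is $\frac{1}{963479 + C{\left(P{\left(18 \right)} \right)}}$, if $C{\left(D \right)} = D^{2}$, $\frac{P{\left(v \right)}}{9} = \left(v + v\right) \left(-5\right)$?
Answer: $\frac{1}{3587879} \approx 2.7872 \cdot 10^{-7}$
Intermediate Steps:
$P{\left(v \right)} = - 90 v$ ($P{\left(v \right)} = 9 \left(v + v\right) \left(-5\right) = 9 \cdot 2 v \left(-5\right) = 9 \left(- 10 v\right) = - 90 v$)
$\frac{1}{963479 + C{\left(P{\left(18 \right)} \right)}} = \frac{1}{963479 + \left(\left(-90\right) 18\right)^{2}} = \frac{1}{963479 + \left(-1620\right)^{2}} = \frac{1}{963479 + 2624400} = \frac{1}{3587879}$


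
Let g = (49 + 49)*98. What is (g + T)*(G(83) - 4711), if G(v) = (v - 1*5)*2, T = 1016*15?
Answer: -113164420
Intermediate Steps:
T = 15240
g = 9604 (g = 98*98 = 9604)
G(v) = -10 + 2*v (G(v) = (v - 5)*2 = (-5 + v)*2 = -10 + 2*v)
(g + T)*(G(83) - 4711) = (9604 + 15240)*((-10 + 2*83) - 4711) = 24844*((-10 + 166) - 4711) = 24844*(156 - 4711) = 24844*(-4555) = -113164420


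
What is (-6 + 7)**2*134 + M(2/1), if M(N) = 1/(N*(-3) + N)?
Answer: 535/4 ≈ 133.75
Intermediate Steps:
M(N) = -1/(2*N) (M(N) = 1/(-3*N + N) = 1/(-2*N) = -1/(2*N))
(-6 + 7)**2*134 + M(2/1) = (-6 + 7)**2*134 - 1/(2*(2/1)) = 1**2*134 - 1/(2*(2*1)) = 1*134 - 1/2/2 = 134 - 1/2*1/2 = 134 - 1/4 = 535/4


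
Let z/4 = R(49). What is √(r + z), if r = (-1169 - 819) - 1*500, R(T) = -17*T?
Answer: 2*I*√1455 ≈ 76.289*I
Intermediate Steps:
r = -2488 (r = -1988 - 500 = -2488)
z = -3332 (z = 4*(-17*49) = 4*(-833) = -3332)
√(r + z) = √(-2488 - 3332) = √(-5820) = 2*I*√1455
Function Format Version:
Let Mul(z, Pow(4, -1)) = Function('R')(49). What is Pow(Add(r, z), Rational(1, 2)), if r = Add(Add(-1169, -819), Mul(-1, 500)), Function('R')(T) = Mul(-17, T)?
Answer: Mul(2, I, Pow(1455, Rational(1, 2))) ≈ Mul(76.289, I)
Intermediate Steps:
r = -2488 (r = Add(-1988, -500) = -2488)
z = -3332 (z = Mul(4, Mul(-17, 49)) = Mul(4, -833) = -3332)
Pow(Add(r, z), Rational(1, 2)) = Pow(Add(-2488, -3332), Rational(1, 2)) = Pow(-5820, Rational(1, 2)) = Mul(2, I, Pow(1455, Rational(1, 2)))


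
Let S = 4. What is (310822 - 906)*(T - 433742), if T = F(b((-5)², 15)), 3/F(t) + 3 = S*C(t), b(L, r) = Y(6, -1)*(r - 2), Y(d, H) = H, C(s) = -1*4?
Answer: -2554049057516/19 ≈ -1.3442e+11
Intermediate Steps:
C(s) = -4
b(L, r) = 2 - r (b(L, r) = -(r - 2) = -(-2 + r) = 2 - r)
F(t) = -3/19 (F(t) = 3/(-3 + 4*(-4)) = 3/(-3 - 16) = 3/(-19) = 3*(-1/19) = -3/19)
T = -3/19 ≈ -0.15789
(310822 - 906)*(T - 433742) = (310822 - 906)*(-3/19 - 433742) = 309916*(-8241101/19) = -2554049057516/19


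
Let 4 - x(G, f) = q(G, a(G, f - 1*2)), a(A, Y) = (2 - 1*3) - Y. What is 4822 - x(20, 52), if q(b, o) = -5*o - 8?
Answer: 5065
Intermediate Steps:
a(A, Y) = -1 - Y (a(A, Y) = (2 - 3) - Y = -1 - Y)
q(b, o) = -8 - 5*o
x(G, f) = 17 - 5*f (x(G, f) = 4 - (-8 - 5*(-1 - (f - 1*2))) = 4 - (-8 - 5*(-1 - (f - 2))) = 4 - (-8 - 5*(-1 - (-2 + f))) = 4 - (-8 - 5*(-1 + (2 - f))) = 4 - (-8 - 5*(1 - f)) = 4 - (-8 + (-5 + 5*f)) = 4 - (-13 + 5*f) = 4 + (13 - 5*f) = 17 - 5*f)
4822 - x(20, 52) = 4822 - (17 - 5*52) = 4822 - (17 - 260) = 4822 - 1*(-243) = 4822 + 243 = 5065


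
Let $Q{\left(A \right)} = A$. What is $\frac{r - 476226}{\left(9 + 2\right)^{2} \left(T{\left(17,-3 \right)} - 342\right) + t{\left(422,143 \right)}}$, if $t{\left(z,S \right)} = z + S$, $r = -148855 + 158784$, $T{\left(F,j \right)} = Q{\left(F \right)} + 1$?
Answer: $\frac{466297}{38639} \approx 12.068$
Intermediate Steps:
$T{\left(F,j \right)} = 1 + F$ ($T{\left(F,j \right)} = F + 1 = 1 + F$)
$r = 9929$
$t{\left(z,S \right)} = S + z$
$\frac{r - 476226}{\left(9 + 2\right)^{2} \left(T{\left(17,-3 \right)} - 342\right) + t{\left(422,143 \right)}} = \frac{9929 - 476226}{\left(9 + 2\right)^{2} \left(\left(1 + 17\right) - 342\right) + \left(143 + 422\right)} = - \frac{466297}{11^{2} \left(18 - 342\right) + 565} = - \frac{466297}{121 \left(-324\right) + 565} = - \frac{466297}{-39204 + 565} = - \frac{466297}{-38639} = \left(-466297\right) \left(- \frac{1}{38639}\right) = \frac{466297}{38639}$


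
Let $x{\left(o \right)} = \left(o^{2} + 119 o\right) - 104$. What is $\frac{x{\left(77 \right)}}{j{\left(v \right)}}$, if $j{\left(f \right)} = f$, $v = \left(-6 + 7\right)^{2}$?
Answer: $14988$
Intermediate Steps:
$v = 1$ ($v = 1^{2} = 1$)
$x{\left(o \right)} = -104 + o^{2} + 119 o$
$\frac{x{\left(77 \right)}}{j{\left(v \right)}} = \frac{-104 + 77^{2} + 119 \cdot 77}{1} = \left(-104 + 5929 + 9163\right) 1 = 14988 \cdot 1 = 14988$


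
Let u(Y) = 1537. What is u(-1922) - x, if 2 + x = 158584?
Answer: -157045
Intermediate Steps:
x = 158582 (x = -2 + 158584 = 158582)
u(-1922) - x = 1537 - 1*158582 = 1537 - 158582 = -157045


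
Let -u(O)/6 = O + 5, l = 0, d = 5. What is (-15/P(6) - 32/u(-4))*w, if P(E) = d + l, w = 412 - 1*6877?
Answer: -15085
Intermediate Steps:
w = -6465 (w = 412 - 6877 = -6465)
u(O) = -30 - 6*O (u(O) = -6*(O + 5) = -6*(5 + O) = -30 - 6*O)
P(E) = 5 (P(E) = 5 + 0 = 5)
(-15/P(6) - 32/u(-4))*w = (-15/5 - 32/(-30 - 6*(-4)))*(-6465) = (-15*⅕ - 32/(-30 + 24))*(-6465) = (-3 - 32/(-6))*(-6465) = (-3 - 32*(-⅙))*(-6465) = (-3 + 16/3)*(-6465) = (7/3)*(-6465) = -15085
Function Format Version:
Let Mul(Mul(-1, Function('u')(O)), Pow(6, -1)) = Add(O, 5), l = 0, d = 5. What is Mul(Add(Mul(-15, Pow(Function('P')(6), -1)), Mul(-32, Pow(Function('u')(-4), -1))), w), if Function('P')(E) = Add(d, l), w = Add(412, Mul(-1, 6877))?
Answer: -15085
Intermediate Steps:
w = -6465 (w = Add(412, -6877) = -6465)
Function('u')(O) = Add(-30, Mul(-6, O)) (Function('u')(O) = Mul(-6, Add(O, 5)) = Mul(-6, Add(5, O)) = Add(-30, Mul(-6, O)))
Function('P')(E) = 5 (Function('P')(E) = Add(5, 0) = 5)
Mul(Add(Mul(-15, Pow(Function('P')(6), -1)), Mul(-32, Pow(Function('u')(-4), -1))), w) = Mul(Add(Mul(-15, Pow(5, -1)), Mul(-32, Pow(Add(-30, Mul(-6, -4)), -1))), -6465) = Mul(Add(Mul(-15, Rational(1, 5)), Mul(-32, Pow(Add(-30, 24), -1))), -6465) = Mul(Add(-3, Mul(-32, Pow(-6, -1))), -6465) = Mul(Add(-3, Mul(-32, Rational(-1, 6))), -6465) = Mul(Add(-3, Rational(16, 3)), -6465) = Mul(Rational(7, 3), -6465) = -15085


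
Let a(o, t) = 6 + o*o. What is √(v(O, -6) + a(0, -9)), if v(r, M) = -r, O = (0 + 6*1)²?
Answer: I*√30 ≈ 5.4772*I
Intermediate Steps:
O = 36 (O = (0 + 6)² = 6² = 36)
a(o, t) = 6 + o²
√(v(O, -6) + a(0, -9)) = √(-1*36 + (6 + 0²)) = √(-36 + (6 + 0)) = √(-36 + 6) = √(-30) = I*√30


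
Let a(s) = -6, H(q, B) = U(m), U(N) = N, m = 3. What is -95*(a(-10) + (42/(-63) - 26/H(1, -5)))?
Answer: 4370/3 ≈ 1456.7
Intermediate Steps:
H(q, B) = 3
-95*(a(-10) + (42/(-63) - 26/H(1, -5))) = -95*(-6 + (42/(-63) - 26/3)) = -95*(-6 + (42*(-1/63) - 26*1/3)) = -95*(-6 + (-2/3 - 26/3)) = -95*(-6 - 28/3) = -95*(-46/3) = 4370/3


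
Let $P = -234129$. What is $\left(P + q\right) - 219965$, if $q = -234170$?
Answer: $-688264$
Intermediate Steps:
$\left(P + q\right) - 219965 = \left(-234129 - 234170\right) - 219965 = -468299 - 219965 = -688264$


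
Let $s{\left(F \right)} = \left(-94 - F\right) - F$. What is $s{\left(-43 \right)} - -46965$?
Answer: $46957$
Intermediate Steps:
$s{\left(F \right)} = -94 - 2 F$
$s{\left(-43 \right)} - -46965 = \left(-94 - -86\right) - -46965 = \left(-94 + 86\right) + 46965 = -8 + 46965 = 46957$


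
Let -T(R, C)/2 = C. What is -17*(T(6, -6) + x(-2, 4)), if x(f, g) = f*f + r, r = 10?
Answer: -442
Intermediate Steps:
T(R, C) = -2*C
x(f, g) = 10 + f**2 (x(f, g) = f*f + 10 = f**2 + 10 = 10 + f**2)
-17*(T(6, -6) + x(-2, 4)) = -17*(-2*(-6) + (10 + (-2)**2)) = -17*(12 + (10 + 4)) = -17*(12 + 14) = -17*26 = -442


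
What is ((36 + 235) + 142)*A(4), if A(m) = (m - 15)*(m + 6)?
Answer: -45430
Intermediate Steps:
A(m) = (-15 + m)*(6 + m)
((36 + 235) + 142)*A(4) = ((36 + 235) + 142)*(-90 + 4² - 9*4) = (271 + 142)*(-90 + 16 - 36) = 413*(-110) = -45430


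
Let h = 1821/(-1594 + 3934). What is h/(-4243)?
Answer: -607/3309540 ≈ -0.00018341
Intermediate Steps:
h = 607/780 (h = 1821/2340 = 1821*(1/2340) = 607/780 ≈ 0.77820)
h/(-4243) = (607/780)/(-4243) = (607/780)*(-1/4243) = -607/3309540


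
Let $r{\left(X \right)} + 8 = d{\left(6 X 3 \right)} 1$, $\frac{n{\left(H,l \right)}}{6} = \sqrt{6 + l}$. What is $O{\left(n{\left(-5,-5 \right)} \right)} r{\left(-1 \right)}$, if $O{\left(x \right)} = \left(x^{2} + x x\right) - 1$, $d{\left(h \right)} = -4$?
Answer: $-852$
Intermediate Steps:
$n{\left(H,l \right)} = 6 \sqrt{6 + l}$
$O{\left(x \right)} = -1 + 2 x^{2}$ ($O{\left(x \right)} = \left(x^{2} + x^{2}\right) - 1 = 2 x^{2} - 1 = -1 + 2 x^{2}$)
$r{\left(X \right)} = -12$ ($r{\left(X \right)} = -8 - 4 = -12$)
$O{\left(n{\left(-5,-5 \right)} \right)} r{\left(-1 \right)} = \left(-1 + 2 \left(6 \sqrt{6 - 5}\right)^{2}\right) \left(-12\right) = \left(-1 + 2 \left(6 \sqrt{1}\right)^{2}\right) \left(-12\right) = \left(-1 + 2 \left(6 \cdot 1\right)^{2}\right) \left(-12\right) = \left(-1 + 2 \cdot 6^{2}\right) \left(-12\right) = \left(-1 + 2 \cdot 36\right) \left(-12\right) = \left(-1 + 72\right) \left(-12\right) = 71 \left(-12\right) = -852$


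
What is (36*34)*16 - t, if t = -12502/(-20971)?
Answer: 410683562/20971 ≈ 19583.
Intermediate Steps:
t = 12502/20971 (t = -12502*(-1/20971) = 12502/20971 ≈ 0.59616)
(36*34)*16 - t = (36*34)*16 - 1*12502/20971 = 1224*16 - 12502/20971 = 19584 - 12502/20971 = 410683562/20971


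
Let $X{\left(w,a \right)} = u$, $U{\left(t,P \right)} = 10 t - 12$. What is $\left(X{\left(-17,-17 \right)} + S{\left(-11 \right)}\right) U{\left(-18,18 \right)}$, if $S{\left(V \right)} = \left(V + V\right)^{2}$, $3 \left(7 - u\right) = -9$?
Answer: $-94848$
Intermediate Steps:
$u = 10$ ($u = 7 - -3 = 7 + 3 = 10$)
$U{\left(t,P \right)} = -12 + 10 t$ ($U{\left(t,P \right)} = 10 t - 12 = -12 + 10 t$)
$X{\left(w,a \right)} = 10$
$S{\left(V \right)} = 4 V^{2}$ ($S{\left(V \right)} = \left(2 V\right)^{2} = 4 V^{2}$)
$\left(X{\left(-17,-17 \right)} + S{\left(-11 \right)}\right) U{\left(-18,18 \right)} = \left(10 + 4 \left(-11\right)^{2}\right) \left(-12 + 10 \left(-18\right)\right) = \left(10 + 4 \cdot 121\right) \left(-12 - 180\right) = \left(10 + 484\right) \left(-192\right) = 494 \left(-192\right) = -94848$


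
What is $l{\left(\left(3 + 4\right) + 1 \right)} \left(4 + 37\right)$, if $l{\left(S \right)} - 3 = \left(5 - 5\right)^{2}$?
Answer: $123$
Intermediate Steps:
$l{\left(S \right)} = 3$ ($l{\left(S \right)} = 3 + \left(5 - 5\right)^{2} = 3 + 0^{2} = 3 + 0 = 3$)
$l{\left(\left(3 + 4\right) + 1 \right)} \left(4 + 37\right) = 3 \left(4 + 37\right) = 3 \cdot 41 = 123$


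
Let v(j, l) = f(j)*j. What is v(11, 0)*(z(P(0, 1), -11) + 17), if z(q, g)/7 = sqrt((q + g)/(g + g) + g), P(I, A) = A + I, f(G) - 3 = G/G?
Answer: 748 + 56*I*sqrt(319) ≈ 748.0 + 1000.2*I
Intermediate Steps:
f(G) = 4 (f(G) = 3 + G/G = 3 + 1 = 4)
v(j, l) = 4*j
z(q, g) = 7*sqrt(g + (g + q)/(2*g)) (z(q, g) = 7*sqrt((q + g)/(g + g) + g) = 7*sqrt((g + q)/((2*g)) + g) = 7*sqrt((g + q)*(1/(2*g)) + g) = 7*sqrt((g + q)/(2*g) + g) = 7*sqrt(g + (g + q)/(2*g)))
v(11, 0)*(z(P(0, 1), -11) + 17) = (4*11)*(7*sqrt(2 + 4*(-11) + 2*(1 + 0)/(-11))/2 + 17) = 44*(7*sqrt(2 - 44 + 2*1*(-1/11))/2 + 17) = 44*(7*sqrt(2 - 44 - 2/11)/2 + 17) = 44*(7*sqrt(-464/11)/2 + 17) = 44*(7*(4*I*sqrt(319)/11)/2 + 17) = 44*(14*I*sqrt(319)/11 + 17) = 44*(17 + 14*I*sqrt(319)/11) = 748 + 56*I*sqrt(319)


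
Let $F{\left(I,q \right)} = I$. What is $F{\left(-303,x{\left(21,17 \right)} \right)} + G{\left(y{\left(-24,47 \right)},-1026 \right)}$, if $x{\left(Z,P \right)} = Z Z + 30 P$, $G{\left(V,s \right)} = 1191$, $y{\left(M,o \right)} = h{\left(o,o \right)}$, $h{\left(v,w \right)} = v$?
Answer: $888$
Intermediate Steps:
$y{\left(M,o \right)} = o$
$x{\left(Z,P \right)} = Z^{2} + 30 P$
$F{\left(-303,x{\left(21,17 \right)} \right)} + G{\left(y{\left(-24,47 \right)},-1026 \right)} = -303 + 1191 = 888$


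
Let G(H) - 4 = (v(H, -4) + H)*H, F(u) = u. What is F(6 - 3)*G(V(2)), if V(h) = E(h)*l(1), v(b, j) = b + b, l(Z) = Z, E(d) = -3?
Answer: 93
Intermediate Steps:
v(b, j) = 2*b
V(h) = -3 (V(h) = -3*1 = -3)
G(H) = 4 + 3*H**2 (G(H) = 4 + (2*H + H)*H = 4 + (3*H)*H = 4 + 3*H**2)
F(6 - 3)*G(V(2)) = (6 - 3)*(4 + 3*(-3)**2) = 3*(4 + 3*9) = 3*(4 + 27) = 3*31 = 93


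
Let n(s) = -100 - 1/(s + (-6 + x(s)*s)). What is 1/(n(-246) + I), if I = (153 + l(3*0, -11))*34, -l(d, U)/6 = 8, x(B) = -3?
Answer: 486/1686419 ≈ 0.00028818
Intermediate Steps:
l(d, U) = -48 (l(d, U) = -6*8 = -48)
I = 3570 (I = (153 - 48)*34 = 105*34 = 3570)
n(s) = -100 - 1/(-6 - 2*s) (n(s) = -100 - 1/(s + (-6 - 3*s)) = -100 - 1/(-6 - 2*s))
1/(n(-246) + I) = 1/((599 + 200*(-246))/(2*(-3 - 1*(-246))) + 3570) = 1/((599 - 49200)/(2*(-3 + 246)) + 3570) = 1/((½)*(-48601)/243 + 3570) = 1/((½)*(1/243)*(-48601) + 3570) = 1/(-48601/486 + 3570) = 1/(1686419/486) = 486/1686419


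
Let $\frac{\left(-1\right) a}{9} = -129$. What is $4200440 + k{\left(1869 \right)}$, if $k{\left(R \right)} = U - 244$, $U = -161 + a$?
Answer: $4201196$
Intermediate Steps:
$a = 1161$ ($a = \left(-9\right) \left(-129\right) = 1161$)
$U = 1000$ ($U = -161 + 1161 = 1000$)
$k{\left(R \right)} = 756$ ($k{\left(R \right)} = 1000 - 244 = 756$)
$4200440 + k{\left(1869 \right)} = 4200440 + 756 = 4201196$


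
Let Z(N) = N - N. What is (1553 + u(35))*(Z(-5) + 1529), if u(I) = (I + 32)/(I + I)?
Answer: 166320033/70 ≈ 2.3760e+6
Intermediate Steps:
Z(N) = 0
u(I) = (32 + I)/(2*I) (u(I) = (32 + I)/((2*I)) = (32 + I)*(1/(2*I)) = (32 + I)/(2*I))
(1553 + u(35))*(Z(-5) + 1529) = (1553 + (½)*(32 + 35)/35)*(0 + 1529) = (1553 + (½)*(1/35)*67)*1529 = (1553 + 67/70)*1529 = (108777/70)*1529 = 166320033/70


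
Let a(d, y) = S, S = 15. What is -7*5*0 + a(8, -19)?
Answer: 15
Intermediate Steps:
a(d, y) = 15
-7*5*0 + a(8, -19) = -7*5*0 + 15 = -35*0 + 15 = 0 + 15 = 15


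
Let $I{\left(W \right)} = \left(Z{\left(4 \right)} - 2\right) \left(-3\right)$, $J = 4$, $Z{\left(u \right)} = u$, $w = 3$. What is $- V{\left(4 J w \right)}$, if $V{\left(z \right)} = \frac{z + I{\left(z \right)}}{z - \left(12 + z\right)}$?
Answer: $\frac{7}{2} \approx 3.5$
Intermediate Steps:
$I{\left(W \right)} = -6$ ($I{\left(W \right)} = \left(4 - 2\right) \left(-3\right) = 2 \left(-3\right) = -6$)
$V{\left(z \right)} = \frac{1}{2} - \frac{z}{12}$ ($V{\left(z \right)} = \frac{z - 6}{z - \left(12 + z\right)} = \frac{-6 + z}{-12} = \left(-6 + z\right) \left(- \frac{1}{12}\right) = \frac{1}{2} - \frac{z}{12}$)
$- V{\left(4 J w \right)} = - (\frac{1}{2} - \frac{4 \cdot 4 \cdot 3}{12}) = - (\frac{1}{2} - \frac{16 \cdot 3}{12}) = - (\frac{1}{2} - 4) = \left(-1\right) \left(- \frac{7}{2}\right) = \frac{7}{2}$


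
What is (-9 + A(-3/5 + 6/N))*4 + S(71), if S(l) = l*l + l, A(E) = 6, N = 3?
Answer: 5100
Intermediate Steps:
S(l) = l + l² (S(l) = l² + l = l + l²)
(-9 + A(-3/5 + 6/N))*4 + S(71) = (-9 + 6)*4 + 71*(1 + 71) = -3*4 + 71*72 = -12 + 5112 = 5100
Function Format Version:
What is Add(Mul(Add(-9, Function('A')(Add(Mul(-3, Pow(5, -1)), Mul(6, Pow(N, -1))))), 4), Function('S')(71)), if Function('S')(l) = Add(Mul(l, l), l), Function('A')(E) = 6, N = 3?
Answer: 5100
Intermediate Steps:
Function('S')(l) = Add(l, Pow(l, 2)) (Function('S')(l) = Add(Pow(l, 2), l) = Add(l, Pow(l, 2)))
Add(Mul(Add(-9, Function('A')(Add(Mul(-3, Pow(5, -1)), Mul(6, Pow(N, -1))))), 4), Function('S')(71)) = Add(Mul(Add(-9, 6), 4), Mul(71, Add(1, 71))) = Add(Mul(-3, 4), Mul(71, 72)) = Add(-12, 5112) = 5100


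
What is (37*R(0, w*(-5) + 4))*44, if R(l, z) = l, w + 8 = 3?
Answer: 0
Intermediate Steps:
w = -5 (w = -8 + 3 = -5)
(37*R(0, w*(-5) + 4))*44 = (37*0)*44 = 0*44 = 0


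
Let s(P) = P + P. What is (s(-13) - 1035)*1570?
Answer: -1665770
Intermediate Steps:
s(P) = 2*P
(s(-13) - 1035)*1570 = (2*(-13) - 1035)*1570 = (-26 - 1035)*1570 = -1061*1570 = -1665770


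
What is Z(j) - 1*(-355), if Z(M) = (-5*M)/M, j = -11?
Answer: 350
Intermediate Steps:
Z(M) = -5
Z(j) - 1*(-355) = -5 - 1*(-355) = -5 + 355 = 350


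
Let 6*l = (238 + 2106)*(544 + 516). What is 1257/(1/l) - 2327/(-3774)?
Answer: 1964488072247/3774 ≈ 5.2053e+8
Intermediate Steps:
l = 1242320/3 (l = ((238 + 2106)*(544 + 516))/6 = (2344*1060)/6 = (⅙)*2484640 = 1242320/3 ≈ 4.1411e+5)
1257/(1/l) - 2327/(-3774) = 1257/(1/(1242320/3)) - 2327/(-3774) = 1257/(3/1242320) - 2327*(-1/3774) = 1257*(1242320/3) + 2327/3774 = 520532080 + 2327/3774 = 1964488072247/3774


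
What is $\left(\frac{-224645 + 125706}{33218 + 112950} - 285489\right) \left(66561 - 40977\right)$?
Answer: $- \frac{133450797381018}{18271} \approx -7.304 \cdot 10^{9}$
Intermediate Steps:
$\left(\frac{-224645 + 125706}{33218 + 112950} - 285489\right) \left(66561 - 40977\right) = \left(- \frac{98939}{146168} - 285489\right) 25584 = \left(- \frac{41729455091}{146168}\right) 25584 = - \frac{133450797381018}{18271}$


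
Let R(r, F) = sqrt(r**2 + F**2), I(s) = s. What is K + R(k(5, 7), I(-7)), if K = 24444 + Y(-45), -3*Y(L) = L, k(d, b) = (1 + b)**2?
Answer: 24459 + sqrt(4145) ≈ 24523.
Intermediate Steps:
Y(L) = -L/3
K = 24459 (K = 24444 - 1/3*(-45) = 24444 + 15 = 24459)
R(r, F) = sqrt(F**2 + r**2)
K + R(k(5, 7), I(-7)) = 24459 + sqrt((-7)**2 + ((1 + 7)**2)**2) = 24459 + sqrt(49 + (8**2)**2) = 24459 + sqrt(49 + 64**2) = 24459 + sqrt(49 + 4096) = 24459 + sqrt(4145)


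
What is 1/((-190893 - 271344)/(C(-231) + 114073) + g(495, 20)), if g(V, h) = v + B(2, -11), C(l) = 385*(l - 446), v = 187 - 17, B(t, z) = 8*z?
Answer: 146572/12481141 ≈ 0.011743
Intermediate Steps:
v = 170
C(l) = -171710 + 385*l (C(l) = 385*(-446 + l) = -171710 + 385*l)
g(V, h) = 82 (g(V, h) = 170 + 8*(-11) = 170 - 88 = 82)
1/((-190893 - 271344)/(C(-231) + 114073) + g(495, 20)) = 1/((-190893 - 271344)/((-171710 + 385*(-231)) + 114073) + 82) = 1/(-462237/((-171710 - 88935) + 114073) + 82) = 1/(-462237/(-260645 + 114073) + 82) = 1/(-462237/(-146572) + 82) = 1/(-462237*(-1/146572) + 82) = 1/(462237/146572 + 82) = 1/(12481141/146572) = 146572/12481141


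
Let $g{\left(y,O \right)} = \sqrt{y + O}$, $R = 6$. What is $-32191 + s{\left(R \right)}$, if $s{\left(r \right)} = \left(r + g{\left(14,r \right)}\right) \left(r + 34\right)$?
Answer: $-31951 + 80 \sqrt{5} \approx -31772.0$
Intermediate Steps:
$g{\left(y,O \right)} = \sqrt{O + y}$
$s{\left(r \right)} = \left(34 + r\right) \left(r + \sqrt{14 + r}\right)$ ($s{\left(r \right)} = \left(r + \sqrt{r + 14}\right) \left(r + 34\right) = \left(r + \sqrt{14 + r}\right) \left(34 + r\right) = \left(34 + r\right) \left(r + \sqrt{14 + r}\right)$)
$-32191 + s{\left(R \right)} = -32191 + \left(6^{2} + 34 \cdot 6 + 34 \sqrt{14 + 6} + 6 \sqrt{14 + 6}\right) = -32191 + \left(36 + 204 + 34 \sqrt{20} + 6 \sqrt{20}\right) = -32191 + \left(36 + 204 + 34 \cdot 2 \sqrt{5} + 6 \cdot 2 \sqrt{5}\right) = -32191 + \left(36 + 204 + 68 \sqrt{5} + 12 \sqrt{5}\right) = -32191 + \left(240 + 80 \sqrt{5}\right) = -31951 + 80 \sqrt{5}$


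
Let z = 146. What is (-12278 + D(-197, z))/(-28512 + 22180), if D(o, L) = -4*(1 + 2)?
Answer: 6145/3166 ≈ 1.9409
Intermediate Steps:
D(o, L) = -12 (D(o, L) = -4*3 = -12)
(-12278 + D(-197, z))/(-28512 + 22180) = (-12278 - 12)/(-28512 + 22180) = -12290/(-6332) = -12290*(-1/6332) = 6145/3166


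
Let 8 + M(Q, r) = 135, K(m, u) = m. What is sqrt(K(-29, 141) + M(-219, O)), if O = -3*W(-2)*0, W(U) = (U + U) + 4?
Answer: 7*sqrt(2) ≈ 9.8995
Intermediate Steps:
W(U) = 4 + 2*U (W(U) = 2*U + 4 = 4 + 2*U)
O = 0 (O = -3*(4 + 2*(-2))*0 = -3*(4 - 4)*0 = -3*0*0 = 0*0 = 0)
M(Q, r) = 127 (M(Q, r) = -8 + 135 = 127)
sqrt(K(-29, 141) + M(-219, O)) = sqrt(-29 + 127) = sqrt(98) = 7*sqrt(2)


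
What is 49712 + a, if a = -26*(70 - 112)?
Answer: 50804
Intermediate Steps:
a = 1092 (a = -26*(-42) = 1092)
49712 + a = 49712 + 1092 = 50804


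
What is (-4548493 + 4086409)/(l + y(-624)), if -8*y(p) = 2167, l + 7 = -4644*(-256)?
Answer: -1232224/3169563 ≈ -0.38877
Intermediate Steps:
l = 1188857 (l = -7 - 4644*(-256) = -7 + 1188864 = 1188857)
y(p) = -2167/8 (y(p) = -⅛*2167 = -2167/8)
(-4548493 + 4086409)/(l + y(-624)) = (-4548493 + 4086409)/(1188857 - 2167/8) = -462084/9508689/8 = -462084*8/9508689 = -1232224/3169563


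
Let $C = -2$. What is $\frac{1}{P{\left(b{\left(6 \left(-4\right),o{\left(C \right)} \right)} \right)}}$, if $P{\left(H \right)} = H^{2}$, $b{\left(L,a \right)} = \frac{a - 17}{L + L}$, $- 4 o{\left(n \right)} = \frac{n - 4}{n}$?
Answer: $\frac{36864}{5041} \approx 7.3128$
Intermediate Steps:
$o{\left(n \right)} = - \frac{-4 + n}{4 n}$ ($o{\left(n \right)} = - \frac{\left(n - 4\right) \frac{1}{n}}{4} = - \frac{\left(-4 + n\right) \frac{1}{n}}{4} = - \frac{\frac{1}{n} \left(-4 + n\right)}{4} = - \frac{-4 + n}{4 n}$)
$b{\left(L,a \right)} = \frac{-17 + a}{2 L}$
$\frac{1}{P{\left(b{\left(6 \left(-4\right),o{\left(C \right)} \right)} \right)}} = \frac{1}{\left(\frac{-17 + \frac{4 - -2}{4 \left(-2\right)}}{2 \cdot 6 \left(-4\right)}\right)^{2}} = \frac{1}{\left(\frac{-17 + \frac{1}{4} \left(- \frac{1}{2}\right) \left(4 + 2\right)}{2 \left(-24\right)}\right)^{2}} = \frac{1}{\left(\frac{1}{2} \left(- \frac{1}{24}\right) \left(-17 + \frac{1}{4} \left(- \frac{1}{2}\right) 6\right)\right)^{2}} = \frac{1}{\left(\frac{1}{2} \left(- \frac{1}{24}\right) \left(-17 - \frac{3}{4}\right)\right)^{2}} = \frac{1}{\left(\frac{1}{2} \left(- \frac{1}{24}\right) \left(- \frac{71}{4}\right)\right)^{2}} = \frac{1}{\left(\frac{71}{192}\right)^{2}} = \frac{1}{\frac{5041}{36864}} = \frac{36864}{5041}$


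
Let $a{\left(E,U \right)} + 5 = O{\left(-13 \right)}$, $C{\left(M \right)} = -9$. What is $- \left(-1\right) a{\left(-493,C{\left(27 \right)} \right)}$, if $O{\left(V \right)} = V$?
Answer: $-18$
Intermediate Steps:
$a{\left(E,U \right)} = -18$ ($a{\left(E,U \right)} = -5 - 13 = -18$)
$- \left(-1\right) a{\left(-493,C{\left(27 \right)} \right)} = - \left(-1\right) \left(-18\right) = \left(-1\right) 18 = -18$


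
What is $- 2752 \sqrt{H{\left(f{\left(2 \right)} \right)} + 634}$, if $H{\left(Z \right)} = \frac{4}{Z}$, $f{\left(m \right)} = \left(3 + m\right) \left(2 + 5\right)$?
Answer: $- \frac{24768 \sqrt{9590}}{35} \approx -69300.0$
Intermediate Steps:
$f{\left(m \right)} = 21 + 7 m$ ($f{\left(m \right)} = \left(3 + m\right) 7 = 21 + 7 m$)
$- 2752 \sqrt{H{\left(f{\left(2 \right)} \right)} + 634} = - 2752 \sqrt{\frac{4}{21 + 7 \cdot 2} + 634} = - 2752 \sqrt{\frac{4}{21 + 14} + 634} = - 2752 \sqrt{\frac{4}{35} + 634} = - 2752 \sqrt{\frac{22194}{35}} = - 2752 \frac{9 \sqrt{9590}}{35} = - \frac{24768 \sqrt{9590}}{35}$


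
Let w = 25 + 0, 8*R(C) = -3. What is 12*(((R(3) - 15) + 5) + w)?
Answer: 351/2 ≈ 175.50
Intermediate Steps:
R(C) = -3/8 (R(C) = (⅛)*(-3) = -3/8)
w = 25
12*(((R(3) - 15) + 5) + w) = 12*(((-3/8 - 15) + 5) + 25) = 12*((-123/8 + 5) + 25) = 12*(-83/8 + 25) = 12*(117/8) = 351/2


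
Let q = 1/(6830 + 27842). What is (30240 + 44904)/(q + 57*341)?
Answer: 2605392768/673919665 ≈ 3.8660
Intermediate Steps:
q = 1/34672 ≈ 2.8842e-5
(30240 + 44904)/(q + 57*341) = (30240 + 44904)/(1/34672 + 57*341) = 75144/(1/34672 + 19437) = 75144/(673919665/34672) = 75144*(34672/673919665) = 2605392768/673919665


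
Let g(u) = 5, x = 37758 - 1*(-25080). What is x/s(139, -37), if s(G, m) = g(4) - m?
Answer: 10473/7 ≈ 1496.1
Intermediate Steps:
x = 62838 (x = 37758 + 25080 = 62838)
s(G, m) = 5 - m
x/s(139, -37) = 62838/(5 - 1*(-37)) = 62838/(5 + 37) = 62838/42 = 62838*(1/42) = 10473/7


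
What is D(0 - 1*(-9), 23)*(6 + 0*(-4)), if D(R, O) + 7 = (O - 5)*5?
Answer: 498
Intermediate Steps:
D(R, O) = -32 + 5*O (D(R, O) = -7 + (O - 5)*5 = -7 + (-5 + O)*5 = -7 + (-25 + 5*O) = -32 + 5*O)
D(0 - 1*(-9), 23)*(6 + 0*(-4)) = (-32 + 5*23)*(6 + 0*(-4)) = (-32 + 115)*(6 + 0) = 83*6 = 498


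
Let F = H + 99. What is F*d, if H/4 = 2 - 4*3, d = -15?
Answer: -885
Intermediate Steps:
H = -40 (H = 4*(2 - 4*3) = 4*(2 - 12) = 4*(-10) = -40)
F = 59 (F = -40 + 99 = 59)
F*d = 59*(-15) = -885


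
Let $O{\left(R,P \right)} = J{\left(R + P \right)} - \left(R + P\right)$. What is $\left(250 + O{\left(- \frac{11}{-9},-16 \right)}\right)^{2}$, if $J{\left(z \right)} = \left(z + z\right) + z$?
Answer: $\frac{3936256}{81} \approx 48596.0$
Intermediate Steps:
$J{\left(z \right)} = 3 z$ ($J{\left(z \right)} = 2 z + z = 3 z$)
$O{\left(R,P \right)} = 2 P + 2 R$ ($O{\left(R,P \right)} = 3 \left(R + P\right) - \left(R + P\right) = 3 \left(P + R\right) - \left(P + R\right) = \left(3 P + 3 R\right) - \left(P + R\right) = 2 P + 2 R$)
$\left(250 + O{\left(- \frac{11}{-9},-16 \right)}\right)^{2} = \left(250 + \left(2 \left(-16\right) + 2 \left(- \frac{11}{-9}\right)\right)\right)^{2} = \left(250 - \left(32 - 2 \left(\left(-11\right) \left(- \frac{1}{9}\right)\right)\right)\right)^{2} = \left(250 + \left(-32 + 2 \cdot \frac{11}{9}\right)\right)^{2} = \left(250 + \left(-32 + \frac{22}{9}\right)\right)^{2} = \left(250 - \frac{266}{9}\right)^{2} = \left(\frac{1984}{9}\right)^{2} = \frac{3936256}{81}$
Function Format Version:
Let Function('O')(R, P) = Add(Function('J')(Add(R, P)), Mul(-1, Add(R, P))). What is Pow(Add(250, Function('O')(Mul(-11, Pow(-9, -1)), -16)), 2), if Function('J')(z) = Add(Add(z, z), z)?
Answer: Rational(3936256, 81) ≈ 48596.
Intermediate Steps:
Function('J')(z) = Mul(3, z) (Function('J')(z) = Add(Mul(2, z), z) = Mul(3, z))
Function('O')(R, P) = Add(Mul(2, P), Mul(2, R)) (Function('O')(R, P) = Add(Mul(3, Add(R, P)), Mul(-1, Add(R, P))) = Add(Mul(3, Add(P, R)), Mul(-1, Add(P, R))) = Add(Add(Mul(3, P), Mul(3, R)), Add(Mul(-1, P), Mul(-1, R))) = Add(Mul(2, P), Mul(2, R)))
Pow(Add(250, Function('O')(Mul(-11, Pow(-9, -1)), -16)), 2) = Pow(Add(250, Add(Mul(2, -16), Mul(2, Mul(-11, Pow(-9, -1))))), 2) = Pow(Add(250, Add(-32, Mul(2, Mul(-11, Rational(-1, 9))))), 2) = Pow(Add(250, Add(-32, Mul(2, Rational(11, 9)))), 2) = Pow(Add(250, Add(-32, Rational(22, 9))), 2) = Pow(Add(250, Rational(-266, 9)), 2) = Pow(Rational(1984, 9), 2) = Rational(3936256, 81)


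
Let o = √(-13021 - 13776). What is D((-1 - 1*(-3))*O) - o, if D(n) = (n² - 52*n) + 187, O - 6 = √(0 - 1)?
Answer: -297 - 56*I - I*√26797 ≈ -297.0 - 219.7*I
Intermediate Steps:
O = 6 + I (O = 6 + √(0 - 1) = 6 + √(-1) = 6 + I ≈ 6.0 + 1.0*I)
o = I*√26797 (o = √(-26797) = I*√26797 ≈ 163.7*I)
D(n) = 187 + n² - 52*n
D((-1 - 1*(-3))*O) - o = (187 + ((-1 - 1*(-3))*(6 + I))² - 52*(-1 - 1*(-3))*(6 + I)) - I*√26797 = (187 + ((-1 + 3)*(6 + I))² - 52*(-1 + 3)*(6 + I)) - I*√26797 = (187 + (2*(6 + I))² - 104*(6 + I)) - I*√26797 = (187 + (12 + 2*I)² - 52*(12 + 2*I)) - I*√26797 = (187 + (12 + 2*I)² + (-624 - 104*I)) - I*√26797 = (-437 + (12 + 2*I)² - 104*I) - I*√26797 = -437 + (12 + 2*I)² - 104*I - I*√26797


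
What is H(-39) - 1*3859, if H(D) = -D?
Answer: -3820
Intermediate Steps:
H(-39) - 1*3859 = -1*(-39) - 1*3859 = 39 - 3859 = -3820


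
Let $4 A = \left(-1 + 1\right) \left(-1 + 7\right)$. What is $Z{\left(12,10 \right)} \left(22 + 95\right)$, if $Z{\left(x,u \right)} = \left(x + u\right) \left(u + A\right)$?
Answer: $25740$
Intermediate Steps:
$A = 0$ ($A = \frac{\left(-1 + 1\right) \left(-1 + 7\right)}{4} = \frac{0 \cdot 6}{4} = \frac{1}{4} \cdot 0 = 0$)
$Z{\left(x,u \right)} = u \left(u + x\right)$ ($Z{\left(x,u \right)} = \left(x + u\right) \left(u + 0\right) = \left(u + x\right) u = u \left(u + x\right)$)
$Z{\left(12,10 \right)} \left(22 + 95\right) = 10 \left(10 + 12\right) \left(22 + 95\right) = 10 \cdot 22 \cdot 117 = 220 \cdot 117 = 25740$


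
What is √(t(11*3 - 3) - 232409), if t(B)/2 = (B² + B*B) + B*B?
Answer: I*√227009 ≈ 476.45*I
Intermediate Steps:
t(B) = 6*B² (t(B) = 2*((B² + B*B) + B*B) = 2*((B² + B²) + B²) = 2*(2*B² + B²) = 2*(3*B²) = 6*B²)
√(t(11*3 - 3) - 232409) = √(6*(11*3 - 3)² - 232409) = √(6*(33 - 3)² - 232409) = √(6*30² - 232409) = √(6*900 - 232409) = √(5400 - 232409) = √(-227009) = I*√227009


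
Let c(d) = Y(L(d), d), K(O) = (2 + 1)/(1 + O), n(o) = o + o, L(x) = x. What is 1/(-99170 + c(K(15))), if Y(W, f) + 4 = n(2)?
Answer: -1/99170 ≈ -1.0084e-5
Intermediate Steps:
n(o) = 2*o
Y(W, f) = 0 (Y(W, f) = -4 + 2*2 = -4 + 4 = 0)
K(O) = 3/(1 + O)
c(d) = 0
1/(-99170 + c(K(15))) = 1/(-99170 + 0) = 1/(-99170) = -1/99170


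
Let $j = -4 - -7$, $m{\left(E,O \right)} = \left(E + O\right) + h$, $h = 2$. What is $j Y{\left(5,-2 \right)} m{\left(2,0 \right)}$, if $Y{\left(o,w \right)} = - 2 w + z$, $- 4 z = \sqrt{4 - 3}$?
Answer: $45$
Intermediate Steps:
$z = - \frac{1}{4}$ ($z = - \frac{\sqrt{4 - 3}}{4} = - \frac{\sqrt{1}}{4} = \left(- \frac{1}{4}\right) 1 = - \frac{1}{4} \approx -0.25$)
$m{\left(E,O \right)} = 2 + E + O$ ($m{\left(E,O \right)} = \left(E + O\right) + 2 = 2 + E + O$)
$j = 3$ ($j = -4 + 7 = 3$)
$Y{\left(o,w \right)} = - \frac{1}{4} - 2 w$ ($Y{\left(o,w \right)} = - 2 w - \frac{1}{4} = - \frac{1}{4} - 2 w$)
$j Y{\left(5,-2 \right)} m{\left(2,0 \right)} = 3 \left(- \frac{1}{4} - -4\right) \left(2 + 2 + 0\right) = 3 \left(- \frac{1}{4} + 4\right) 4 = 3 \cdot \frac{15}{4} \cdot 4 = \frac{45}{4} \cdot 4 = 45$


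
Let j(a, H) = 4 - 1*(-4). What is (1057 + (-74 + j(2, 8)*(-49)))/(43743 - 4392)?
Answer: 197/13117 ≈ 0.015019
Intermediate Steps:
j(a, H) = 8 (j(a, H) = 4 + 4 = 8)
(1057 + (-74 + j(2, 8)*(-49)))/(43743 - 4392) = (1057 + (-74 + 8*(-49)))/(43743 - 4392) = (1057 + (-74 - 392))/39351 = (1057 - 466)*(1/39351) = 591*(1/39351) = 197/13117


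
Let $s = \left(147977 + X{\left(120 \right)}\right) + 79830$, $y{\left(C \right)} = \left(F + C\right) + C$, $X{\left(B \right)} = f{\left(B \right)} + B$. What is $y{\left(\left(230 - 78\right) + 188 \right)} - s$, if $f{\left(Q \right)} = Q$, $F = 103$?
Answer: $-227264$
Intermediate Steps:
$X{\left(B \right)} = 2 B$ ($X{\left(B \right)} = B + B = 2 B$)
$y{\left(C \right)} = 103 + 2 C$ ($y{\left(C \right)} = \left(103 + C\right) + C = 103 + 2 C$)
$s = 228047$ ($s = \left(147977 + 2 \cdot 120\right) + 79830 = \left(147977 + 240\right) + 79830 = 148217 + 79830 = 228047$)
$y{\left(\left(230 - 78\right) + 188 \right)} - s = \left(103 + 2 \left(\left(230 - 78\right) + 188\right)\right) - 228047 = \left(103 + 2 \left(152 + 188\right)\right) - 228047 = \left(103 + 2 \cdot 340\right) - 228047 = \left(103 + 680\right) - 228047 = 783 - 228047 = -227264$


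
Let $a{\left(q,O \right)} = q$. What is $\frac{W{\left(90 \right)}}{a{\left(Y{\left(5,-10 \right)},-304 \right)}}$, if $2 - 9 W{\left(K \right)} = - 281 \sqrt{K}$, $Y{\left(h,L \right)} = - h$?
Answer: $- \frac{2}{45} - \frac{281 \sqrt{10}}{15} \approx -59.284$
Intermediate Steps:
$W{\left(K \right)} = \frac{2}{9} + \frac{281 \sqrt{K}}{9}$ ($W{\left(K \right)} = \frac{2}{9} - \frac{\left(-281\right) \sqrt{K}}{9} = \frac{2}{9} + \frac{281 \sqrt{K}}{9}$)
$\frac{W{\left(90 \right)}}{a{\left(Y{\left(5,-10 \right)},-304 \right)}} = \frac{\frac{2}{9} + \frac{281 \sqrt{90}}{9}}{\left(-1\right) 5} = \frac{\frac{2}{9} + \frac{281 \cdot 3 \sqrt{10}}{9}}{-5} = \left(\frac{2}{9} + \frac{281 \sqrt{10}}{3}\right) \left(- \frac{1}{5}\right) = - \frac{2}{45} - \frac{281 \sqrt{10}}{15}$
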